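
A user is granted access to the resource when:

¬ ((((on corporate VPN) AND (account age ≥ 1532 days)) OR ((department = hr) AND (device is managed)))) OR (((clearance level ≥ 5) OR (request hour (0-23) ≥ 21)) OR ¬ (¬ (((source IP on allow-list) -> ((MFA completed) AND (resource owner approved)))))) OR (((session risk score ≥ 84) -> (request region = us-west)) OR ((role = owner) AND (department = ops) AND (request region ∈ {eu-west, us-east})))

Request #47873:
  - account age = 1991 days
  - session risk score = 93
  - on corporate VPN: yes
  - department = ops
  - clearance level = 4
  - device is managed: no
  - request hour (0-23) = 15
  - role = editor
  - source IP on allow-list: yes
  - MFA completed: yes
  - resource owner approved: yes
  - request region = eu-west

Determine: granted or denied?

Granted

Atomic conditions:
  on corporate VPN: yes → true
  account age ≥ 1532 days: 1991 ≥ 1532 is true
  department = hr: ops == hr is false
  device is managed: no → false
  clearance level ≥ 5: 4 ≥ 5 is false
  request hour (0-23) ≥ 21: 15 ≥ 21 is false
  source IP on allow-list: yes → true
  MFA completed: yes → true
  resource owner approved: yes → true
  session risk score ≥ 84: 93 ≥ 84 is true
  request region = us-west: eu-west == us-west is false
  role = owner: editor == owner is false
  department = ops: ops == ops is true
  request region ∈ {eu-west, us-east}: eu-west is in the set → true
Combine:
[1.1.1] true AND true = true
[1.1.2] false AND false = false
[1.1] true OR false = true
[1] NOT true = false
[2.1] false OR false = false
[2.2.1.1.2] true AND true = true
[2.2.1.1] true → true = true
[2.2.1] NOT true = false
[2.2] NOT false = true
[2] false OR true = true
[3.1] true → false = false
[3.2] false AND true AND true = false
[3] false OR false = false
[root] false OR true OR false = true
Overall: true → granted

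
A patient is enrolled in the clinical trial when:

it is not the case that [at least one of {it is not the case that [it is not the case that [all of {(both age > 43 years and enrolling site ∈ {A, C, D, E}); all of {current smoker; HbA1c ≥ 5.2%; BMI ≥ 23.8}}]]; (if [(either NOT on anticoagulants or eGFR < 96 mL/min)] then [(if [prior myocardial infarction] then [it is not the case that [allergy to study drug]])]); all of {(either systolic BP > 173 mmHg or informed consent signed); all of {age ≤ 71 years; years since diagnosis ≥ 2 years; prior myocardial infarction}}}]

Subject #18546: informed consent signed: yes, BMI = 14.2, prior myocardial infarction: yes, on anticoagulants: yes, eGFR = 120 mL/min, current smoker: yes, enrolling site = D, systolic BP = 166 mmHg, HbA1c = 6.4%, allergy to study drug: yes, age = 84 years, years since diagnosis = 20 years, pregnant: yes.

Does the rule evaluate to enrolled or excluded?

Excluded

Atomic conditions:
  age > 43 years: 84 > 43 is true
  enrolling site ∈ {A, C, D, E}: D is in the set → true
  current smoker: yes → true
  HbA1c ≥ 5.2%: 6.4 ≥ 5.2 is true
  BMI ≥ 23.8: 14.2 ≥ 23.8 is false
  NOT on anticoagulants: yes → false
  eGFR < 96 mL/min: 120 < 96 is false
  prior myocardial infarction: yes → true
  allergy to study drug: yes → true
  systolic BP > 173 mmHg: 166 > 173 is false
  informed consent signed: yes → true
  age ≤ 71 years: 84 ≤ 71 is false
  years since diagnosis ≥ 2 years: 20 ≥ 2 is true
Combine:
[1.1.1.1.1] true AND true = true
[1.1.1.1.2] true AND true AND false = false
[1.1.1.1] true AND false = false
[1.1.1] NOT false = true
[1.1] NOT true = false
[1.2.1] false OR false = false
[1.2.2.2] NOT true = false
[1.2.2] true → false = false
[1.2] false → false (antecedent false ⇒ implication holds) = true
[1.3.1] false OR true = true
[1.3.2] false AND true AND true = false
[1.3] true AND false = false
[1] false OR true OR false = true
[root] NOT true = false
Overall: false → excluded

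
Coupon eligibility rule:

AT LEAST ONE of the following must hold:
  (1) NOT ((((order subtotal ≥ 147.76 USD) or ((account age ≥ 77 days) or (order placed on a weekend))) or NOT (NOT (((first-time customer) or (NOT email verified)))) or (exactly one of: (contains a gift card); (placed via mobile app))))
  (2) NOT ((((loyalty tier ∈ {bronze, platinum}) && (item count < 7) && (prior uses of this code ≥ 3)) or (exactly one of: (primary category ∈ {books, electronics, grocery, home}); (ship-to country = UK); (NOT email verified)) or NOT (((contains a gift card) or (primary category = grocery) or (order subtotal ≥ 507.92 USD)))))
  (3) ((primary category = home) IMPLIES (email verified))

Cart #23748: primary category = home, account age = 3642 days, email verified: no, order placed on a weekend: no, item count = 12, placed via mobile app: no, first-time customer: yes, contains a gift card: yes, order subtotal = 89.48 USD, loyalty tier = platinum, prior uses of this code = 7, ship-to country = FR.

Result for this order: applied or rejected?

Atomic conditions:
  order subtotal ≥ 147.76 USD: 89.48 ≥ 147.76 is false
  account age ≥ 77 days: 3642 ≥ 77 is true
  order placed on a weekend: no → false
  first-time customer: yes → true
  NOT email verified: no → true
  contains a gift card: yes → true
  placed via mobile app: no → false
  loyalty tier ∈ {bronze, platinum}: platinum is in the set → true
  item count < 7: 12 < 7 is false
  prior uses of this code ≥ 3: 7 ≥ 3 is true
  primary category ∈ {books, electronics, grocery, home}: home is in the set → true
  ship-to country = UK: FR == UK is false
  primary category = grocery: home == grocery is false
  order subtotal ≥ 507.92 USD: 89.48 ≥ 507.92 is false
  primary category = home: home == home is true
  email verified: no → false
Combine:
[1.1.1.2] true OR false = true
[1.1.1] false OR true = true
[1.1.2.1.1] true OR true = true
[1.1.2.1] NOT true = false
[1.1.2] NOT false = true
[1.1.3] exactly-one(true, false) = true
[1.1] true OR true OR true = true
[1] NOT true = false
[2.1.1] true AND false AND true = false
[2.1.2] exactly-one(true, false, true) = false
[2.1.3.1] true OR false OR false = true
[2.1.3] NOT true = false
[2.1] false OR false OR false = false
[2] NOT false = true
[3] true → false = false
[root] false OR true OR false = true
Overall: true → applied

Applied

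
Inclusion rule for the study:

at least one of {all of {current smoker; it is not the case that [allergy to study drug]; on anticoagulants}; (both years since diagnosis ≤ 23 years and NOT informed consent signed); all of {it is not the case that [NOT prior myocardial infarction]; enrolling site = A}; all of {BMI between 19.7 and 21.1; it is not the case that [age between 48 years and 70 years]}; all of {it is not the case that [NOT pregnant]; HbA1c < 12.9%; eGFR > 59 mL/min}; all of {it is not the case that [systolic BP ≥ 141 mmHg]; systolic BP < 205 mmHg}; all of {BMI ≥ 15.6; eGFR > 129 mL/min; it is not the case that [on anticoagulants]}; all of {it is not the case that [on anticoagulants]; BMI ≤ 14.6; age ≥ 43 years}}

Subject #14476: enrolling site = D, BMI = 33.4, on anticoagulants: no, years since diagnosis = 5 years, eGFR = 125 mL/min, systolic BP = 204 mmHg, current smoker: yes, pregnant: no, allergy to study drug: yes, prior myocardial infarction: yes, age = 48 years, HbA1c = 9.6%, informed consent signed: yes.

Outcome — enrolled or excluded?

Atomic conditions:
  current smoker: yes → true
  allergy to study drug: yes → true
  on anticoagulants: no → false
  years since diagnosis ≤ 23 years: 5 ≤ 23 is true
  NOT informed consent signed: yes → false
  NOT prior myocardial infarction: yes → false
  enrolling site = A: D == A is false
  BMI between 19.7 and 21.1: 33.4 in [19.7, 21.1] is false
  age between 48 years and 70 years: 48 in [48, 70] is true
  NOT pregnant: no → true
  HbA1c < 12.9%: 9.6 < 12.9 is true
  eGFR > 59 mL/min: 125 > 59 is true
  systolic BP ≥ 141 mmHg: 204 ≥ 141 is true
  systolic BP < 205 mmHg: 204 < 205 is true
  BMI ≥ 15.6: 33.4 ≥ 15.6 is true
  eGFR > 129 mL/min: 125 > 129 is false
  BMI ≤ 14.6: 33.4 ≤ 14.6 is false
  age ≥ 43 years: 48 ≥ 43 is true
Combine:
[1.2] NOT true = false
[1] true AND false AND false = false
[2] true AND false = false
[3.1] NOT false = true
[3] true AND false = false
[4.2] NOT true = false
[4] false AND false = false
[5.1] NOT true = false
[5] false AND true AND true = false
[6.1] NOT true = false
[6] false AND true = false
[7.3] NOT false = true
[7] true AND false AND true = false
[8.1] NOT false = true
[8] true AND false AND true = false
[root] false OR false OR false OR false OR false OR false OR false OR false = false
Overall: false → excluded

Excluded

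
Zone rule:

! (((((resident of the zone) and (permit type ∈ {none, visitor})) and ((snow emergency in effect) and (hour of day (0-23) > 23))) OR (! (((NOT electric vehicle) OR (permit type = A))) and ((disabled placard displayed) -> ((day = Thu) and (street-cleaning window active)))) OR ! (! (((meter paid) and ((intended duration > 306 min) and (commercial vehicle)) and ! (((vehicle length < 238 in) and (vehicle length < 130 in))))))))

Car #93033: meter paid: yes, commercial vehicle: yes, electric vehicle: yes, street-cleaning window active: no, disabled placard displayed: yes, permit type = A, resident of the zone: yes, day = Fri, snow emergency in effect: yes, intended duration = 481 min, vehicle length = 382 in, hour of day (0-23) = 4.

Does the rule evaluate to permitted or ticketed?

Atomic conditions:
  resident of the zone: yes → true
  permit type ∈ {none, visitor}: A is not in the set → false
  snow emergency in effect: yes → true
  hour of day (0-23) > 23: 4 > 23 is false
  NOT electric vehicle: yes → false
  permit type = A: A == A is true
  disabled placard displayed: yes → true
  day = Thu: Fri == Thu is false
  street-cleaning window active: no → false
  meter paid: yes → true
  intended duration > 306 min: 481 > 306 is true
  commercial vehicle: yes → true
  vehicle length < 238 in: 382 < 238 is false
  vehicle length < 130 in: 382 < 130 is false
Combine:
[1.1.1] true AND false = false
[1.1.2] true AND false = false
[1.1] false AND false = false
[1.2.1.1] false OR true = true
[1.2.1] NOT true = false
[1.2.2.2] false AND false = false
[1.2.2] true → false = false
[1.2] false AND false = false
[1.3.1.1.2] true AND true = true
[1.3.1.1.3.1] false AND false = false
[1.3.1.1.3] NOT false = true
[1.3.1.1] true AND true AND true = true
[1.3.1] NOT true = false
[1.3] NOT false = true
[1] false OR false OR true = true
[root] NOT true = false
Overall: false → ticketed

Ticketed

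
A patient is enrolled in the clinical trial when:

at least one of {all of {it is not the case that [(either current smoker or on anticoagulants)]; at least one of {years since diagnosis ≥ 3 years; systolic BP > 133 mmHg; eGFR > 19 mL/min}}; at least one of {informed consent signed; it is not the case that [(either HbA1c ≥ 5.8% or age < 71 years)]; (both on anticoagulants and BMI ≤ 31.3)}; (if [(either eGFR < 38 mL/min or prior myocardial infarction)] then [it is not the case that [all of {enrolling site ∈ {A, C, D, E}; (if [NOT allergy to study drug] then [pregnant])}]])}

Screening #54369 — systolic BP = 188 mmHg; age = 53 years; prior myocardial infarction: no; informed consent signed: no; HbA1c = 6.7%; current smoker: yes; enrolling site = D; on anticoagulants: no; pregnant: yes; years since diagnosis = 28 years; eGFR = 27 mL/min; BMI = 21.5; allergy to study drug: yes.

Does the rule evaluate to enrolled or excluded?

Atomic conditions:
  current smoker: yes → true
  on anticoagulants: no → false
  years since diagnosis ≥ 3 years: 28 ≥ 3 is true
  systolic BP > 133 mmHg: 188 > 133 is true
  eGFR > 19 mL/min: 27 > 19 is true
  informed consent signed: no → false
  HbA1c ≥ 5.8%: 6.7 ≥ 5.8 is true
  age < 71 years: 53 < 71 is true
  BMI ≤ 31.3: 21.5 ≤ 31.3 is true
  eGFR < 38 mL/min: 27 < 38 is true
  prior myocardial infarction: no → false
  enrolling site ∈ {A, C, D, E}: D is in the set → true
  NOT allergy to study drug: yes → false
  pregnant: yes → true
Combine:
[1.1.1] true OR false = true
[1.1] NOT true = false
[1.2] true OR true OR true = true
[1] false AND true = false
[2.2.1] true OR true = true
[2.2] NOT true = false
[2.3] false AND true = false
[2] false OR false OR false = false
[3.1] true OR false = true
[3.2.1.2] false → true (antecedent false ⇒ implication holds) = true
[3.2.1] true AND true = true
[3.2] NOT true = false
[3] true → false = false
[root] false OR false OR false = false
Overall: false → excluded

Excluded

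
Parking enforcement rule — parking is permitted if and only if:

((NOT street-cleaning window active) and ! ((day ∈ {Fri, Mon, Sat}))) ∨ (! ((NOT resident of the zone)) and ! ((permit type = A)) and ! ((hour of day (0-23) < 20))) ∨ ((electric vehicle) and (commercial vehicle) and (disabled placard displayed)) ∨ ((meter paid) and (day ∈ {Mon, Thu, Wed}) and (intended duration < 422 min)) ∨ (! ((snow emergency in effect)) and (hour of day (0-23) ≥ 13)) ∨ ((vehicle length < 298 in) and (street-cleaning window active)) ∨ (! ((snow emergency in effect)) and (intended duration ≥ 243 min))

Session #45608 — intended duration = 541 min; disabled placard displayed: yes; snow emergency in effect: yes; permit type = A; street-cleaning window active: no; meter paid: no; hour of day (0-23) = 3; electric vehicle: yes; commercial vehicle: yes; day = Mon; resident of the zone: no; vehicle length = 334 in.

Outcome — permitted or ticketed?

Permitted

Atomic conditions:
  NOT street-cleaning window active: no → true
  day ∈ {Fri, Mon, Sat}: Mon is in the set → true
  NOT resident of the zone: no → true
  permit type = A: A == A is true
  hour of day (0-23) < 20: 3 < 20 is true
  electric vehicle: yes → true
  commercial vehicle: yes → true
  disabled placard displayed: yes → true
  meter paid: no → false
  day ∈ {Mon, Thu, Wed}: Mon is in the set → true
  intended duration < 422 min: 541 < 422 is false
  snow emergency in effect: yes → true
  hour of day (0-23) ≥ 13: 3 ≥ 13 is false
  vehicle length < 298 in: 334 < 298 is false
  street-cleaning window active: no → false
  intended duration ≥ 243 min: 541 ≥ 243 is true
Combine:
[1.2] NOT true = false
[1] true AND false = false
[2.1] NOT true = false
[2.2] NOT true = false
[2.3] NOT true = false
[2] false AND false AND false = false
[3] true AND true AND true = true
[4] false AND true AND false = false
[5.1] NOT true = false
[5] false AND false = false
[6] false AND false = false
[7.1] NOT true = false
[7] false AND true = false
[root] false OR false OR true OR false OR false OR false OR false = true
Overall: true → permitted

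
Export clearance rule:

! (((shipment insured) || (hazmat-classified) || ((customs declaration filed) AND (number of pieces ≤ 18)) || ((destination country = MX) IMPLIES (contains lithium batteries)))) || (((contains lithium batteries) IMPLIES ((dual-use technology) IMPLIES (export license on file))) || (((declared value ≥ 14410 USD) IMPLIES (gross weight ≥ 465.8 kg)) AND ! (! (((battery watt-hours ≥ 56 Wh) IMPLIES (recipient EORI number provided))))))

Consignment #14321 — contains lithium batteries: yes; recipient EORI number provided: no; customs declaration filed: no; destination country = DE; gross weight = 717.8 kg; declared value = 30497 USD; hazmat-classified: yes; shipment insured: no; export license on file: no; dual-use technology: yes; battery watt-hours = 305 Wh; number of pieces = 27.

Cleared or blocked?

Atomic conditions:
  shipment insured: no → false
  hazmat-classified: yes → true
  customs declaration filed: no → false
  number of pieces ≤ 18: 27 ≤ 18 is false
  destination country = MX: DE == MX is false
  contains lithium batteries: yes → true
  dual-use technology: yes → true
  export license on file: no → false
  declared value ≥ 14410 USD: 30497 ≥ 14410 is true
  gross weight ≥ 465.8 kg: 717.8 ≥ 465.8 is true
  battery watt-hours ≥ 56 Wh: 305 ≥ 56 is true
  recipient EORI number provided: no → false
Combine:
[1.1.3] false AND false = false
[1.1.4] false → true (antecedent false ⇒ implication holds) = true
[1.1] false OR true OR false OR true = true
[1] NOT true = false
[2.1.2] true → false = false
[2.1] true → false = false
[2.2.1] true → true = true
[2.2.2.1.1] true → false = false
[2.2.2.1] NOT false = true
[2.2.2] NOT true = false
[2.2] true AND false = false
[2] false OR false = false
[root] false OR false = false
Overall: false → blocked

Blocked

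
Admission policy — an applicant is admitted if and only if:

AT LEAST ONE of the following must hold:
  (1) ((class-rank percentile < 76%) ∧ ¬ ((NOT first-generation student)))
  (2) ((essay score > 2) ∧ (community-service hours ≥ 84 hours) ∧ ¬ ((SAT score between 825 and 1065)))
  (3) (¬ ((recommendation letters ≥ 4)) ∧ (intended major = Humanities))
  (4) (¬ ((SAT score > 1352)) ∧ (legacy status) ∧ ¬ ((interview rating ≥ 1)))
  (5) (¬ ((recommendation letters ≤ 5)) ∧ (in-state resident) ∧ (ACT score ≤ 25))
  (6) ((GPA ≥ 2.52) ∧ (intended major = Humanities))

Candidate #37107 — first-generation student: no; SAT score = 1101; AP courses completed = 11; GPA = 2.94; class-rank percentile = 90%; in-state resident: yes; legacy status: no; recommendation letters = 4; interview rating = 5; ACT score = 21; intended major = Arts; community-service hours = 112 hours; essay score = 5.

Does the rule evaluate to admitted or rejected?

Admitted

Atomic conditions:
  class-rank percentile < 76%: 90 < 76 is false
  NOT first-generation student: no → true
  essay score > 2: 5 > 2 is true
  community-service hours ≥ 84 hours: 112 ≥ 84 is true
  SAT score between 825 and 1065: 1101 in [825, 1065] is false
  recommendation letters ≥ 4: 4 ≥ 4 is true
  intended major = Humanities: Arts == Humanities is false
  SAT score > 1352: 1101 > 1352 is false
  legacy status: no → false
  interview rating ≥ 1: 5 ≥ 1 is true
  recommendation letters ≤ 5: 4 ≤ 5 is true
  in-state resident: yes → true
  ACT score ≤ 25: 21 ≤ 25 is true
  GPA ≥ 2.52: 2.94 ≥ 2.52 is true
Combine:
[1.2] NOT true = false
[1] false AND false = false
[2.3] NOT false = true
[2] true AND true AND true = true
[3.1] NOT true = false
[3] false AND false = false
[4.1] NOT false = true
[4.3] NOT true = false
[4] true AND false AND false = false
[5.1] NOT true = false
[5] false AND true AND true = false
[6] true AND false = false
[root] false OR true OR false OR false OR false OR false = true
Overall: true → admitted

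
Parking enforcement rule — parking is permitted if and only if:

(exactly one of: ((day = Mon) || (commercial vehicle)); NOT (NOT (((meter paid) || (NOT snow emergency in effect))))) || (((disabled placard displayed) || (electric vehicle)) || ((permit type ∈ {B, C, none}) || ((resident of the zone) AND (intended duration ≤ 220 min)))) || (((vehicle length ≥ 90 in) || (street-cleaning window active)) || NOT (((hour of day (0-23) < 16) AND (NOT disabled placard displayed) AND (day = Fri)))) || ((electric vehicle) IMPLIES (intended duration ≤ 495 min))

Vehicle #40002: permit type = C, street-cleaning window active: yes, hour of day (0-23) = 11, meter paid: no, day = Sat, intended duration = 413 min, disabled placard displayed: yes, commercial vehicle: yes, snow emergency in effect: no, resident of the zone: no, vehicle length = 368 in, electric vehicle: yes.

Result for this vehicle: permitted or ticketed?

Atomic conditions:
  day = Mon: Sat == Mon is false
  commercial vehicle: yes → true
  meter paid: no → false
  NOT snow emergency in effect: no → true
  disabled placard displayed: yes → true
  electric vehicle: yes → true
  permit type ∈ {B, C, none}: C is in the set → true
  resident of the zone: no → false
  intended duration ≤ 220 min: 413 ≤ 220 is false
  vehicle length ≥ 90 in: 368 ≥ 90 is true
  street-cleaning window active: yes → true
  hour of day (0-23) < 16: 11 < 16 is true
  NOT disabled placard displayed: yes → false
  day = Fri: Sat == Fri is false
  intended duration ≤ 495 min: 413 ≤ 495 is true
Combine:
[1.1] false OR true = true
[1.2.1.1] false OR true = true
[1.2.1] NOT true = false
[1.2] NOT false = true
[1] exactly-one(true, true) = false
[2.1] true OR true = true
[2.2.2] false AND false = false
[2.2] true OR false = true
[2] true OR true = true
[3.1] true OR true = true
[3.2.1] true AND false AND false = false
[3.2] NOT false = true
[3] true OR true = true
[4] true → true = true
[root] false OR true OR true OR true = true
Overall: true → permitted

Permitted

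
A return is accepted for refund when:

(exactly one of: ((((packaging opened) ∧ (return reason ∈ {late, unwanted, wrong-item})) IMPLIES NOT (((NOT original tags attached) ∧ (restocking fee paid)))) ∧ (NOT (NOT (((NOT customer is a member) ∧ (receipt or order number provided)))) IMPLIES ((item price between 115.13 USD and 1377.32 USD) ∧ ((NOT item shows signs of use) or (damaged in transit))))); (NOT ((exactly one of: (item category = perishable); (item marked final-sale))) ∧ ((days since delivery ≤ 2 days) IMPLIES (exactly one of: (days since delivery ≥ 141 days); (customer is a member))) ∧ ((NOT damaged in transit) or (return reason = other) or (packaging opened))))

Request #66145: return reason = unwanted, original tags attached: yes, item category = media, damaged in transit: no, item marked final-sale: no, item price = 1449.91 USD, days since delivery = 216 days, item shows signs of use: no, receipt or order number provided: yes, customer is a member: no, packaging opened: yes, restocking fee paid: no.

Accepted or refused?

Accepted

Atomic conditions:
  packaging opened: yes → true
  return reason ∈ {late, unwanted, wrong-item}: unwanted is in the set → true
  NOT original tags attached: yes → false
  restocking fee paid: no → false
  NOT customer is a member: no → true
  receipt or order number provided: yes → true
  item price between 115.13 USD and 1377.32 USD: 1449.91 in [115.13, 1377.32] is false
  NOT item shows signs of use: no → true
  damaged in transit: no → false
  item category = perishable: media == perishable is false
  item marked final-sale: no → false
  days since delivery ≤ 2 days: 216 ≤ 2 is false
  days since delivery ≥ 141 days: 216 ≥ 141 is true
  customer is a member: no → false
  NOT damaged in transit: no → true
  return reason = other: unwanted == other is false
Combine:
[1.1.1] true AND true = true
[1.1.2.1] false AND false = false
[1.1.2] NOT false = true
[1.1] true → true = true
[1.2.1.1.1] true AND true = true
[1.2.1.1] NOT true = false
[1.2.1] NOT false = true
[1.2.2.2] true OR false = true
[1.2.2] false AND true = false
[1.2] true → false = false
[1] true AND false = false
[2.1.1] exactly-one(false, false) = false
[2.1] NOT false = true
[2.2.2] exactly-one(true, false) = true
[2.2] false → true (antecedent false ⇒ implication holds) = true
[2.3] true OR false OR true = true
[2] true AND true AND true = true
[root] exactly-one(false, true) = true
Overall: true → accepted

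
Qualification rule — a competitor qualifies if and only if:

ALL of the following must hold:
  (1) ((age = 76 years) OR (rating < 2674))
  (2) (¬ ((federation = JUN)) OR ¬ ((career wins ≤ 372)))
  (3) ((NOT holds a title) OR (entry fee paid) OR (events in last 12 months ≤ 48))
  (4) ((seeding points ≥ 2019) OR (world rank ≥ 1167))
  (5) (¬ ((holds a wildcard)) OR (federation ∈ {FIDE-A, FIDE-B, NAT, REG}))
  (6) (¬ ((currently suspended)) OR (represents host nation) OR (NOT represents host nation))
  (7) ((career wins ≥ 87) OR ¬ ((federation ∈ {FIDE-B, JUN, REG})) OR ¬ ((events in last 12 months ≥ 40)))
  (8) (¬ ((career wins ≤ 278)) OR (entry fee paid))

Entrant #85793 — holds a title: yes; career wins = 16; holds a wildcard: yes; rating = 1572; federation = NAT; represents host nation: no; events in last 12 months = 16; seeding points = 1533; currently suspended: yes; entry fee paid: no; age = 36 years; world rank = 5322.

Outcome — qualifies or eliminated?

Eliminated

Atomic conditions:
  age = 76 years: 36 == 76 is false
  rating < 2674: 1572 < 2674 is true
  federation = JUN: NAT == JUN is false
  career wins ≤ 372: 16 ≤ 372 is true
  NOT holds a title: yes → false
  entry fee paid: no → false
  events in last 12 months ≤ 48: 16 ≤ 48 is true
  seeding points ≥ 2019: 1533 ≥ 2019 is false
  world rank ≥ 1167: 5322 ≥ 1167 is true
  holds a wildcard: yes → true
  federation ∈ {FIDE-A, FIDE-B, NAT, REG}: NAT is in the set → true
  currently suspended: yes → true
  represents host nation: no → false
  NOT represents host nation: no → true
  career wins ≥ 87: 16 ≥ 87 is false
  federation ∈ {FIDE-B, JUN, REG}: NAT is not in the set → false
  events in last 12 months ≥ 40: 16 ≥ 40 is false
  career wins ≤ 278: 16 ≤ 278 is true
Combine:
[1] false OR true = true
[2.1] NOT false = true
[2.2] NOT true = false
[2] true OR false = true
[3] false OR false OR true = true
[4] false OR true = true
[5.1] NOT true = false
[5] false OR true = true
[6.1] NOT true = false
[6] false OR false OR true = true
[7.2] NOT false = true
[7.3] NOT false = true
[7] false OR true OR true = true
[8.1] NOT true = false
[8] false OR false = false
[root] true AND true AND true AND true AND true AND true AND true AND false = false
Overall: false → eliminated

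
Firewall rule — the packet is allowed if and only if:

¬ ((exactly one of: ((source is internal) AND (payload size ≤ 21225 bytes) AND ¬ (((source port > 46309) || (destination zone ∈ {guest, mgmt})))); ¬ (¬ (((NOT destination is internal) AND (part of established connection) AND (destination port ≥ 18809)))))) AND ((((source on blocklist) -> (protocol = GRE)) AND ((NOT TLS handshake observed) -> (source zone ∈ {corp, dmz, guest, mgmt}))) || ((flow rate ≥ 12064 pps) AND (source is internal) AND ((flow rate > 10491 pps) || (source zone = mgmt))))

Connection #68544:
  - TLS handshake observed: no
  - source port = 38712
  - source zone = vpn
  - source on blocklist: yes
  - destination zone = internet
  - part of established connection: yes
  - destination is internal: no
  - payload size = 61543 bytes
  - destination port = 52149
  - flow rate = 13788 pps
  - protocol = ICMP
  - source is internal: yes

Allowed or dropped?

Atomic conditions:
  source is internal: yes → true
  payload size ≤ 21225 bytes: 61543 ≤ 21225 is false
  source port > 46309: 38712 > 46309 is false
  destination zone ∈ {guest, mgmt}: internet is not in the set → false
  NOT destination is internal: no → true
  part of established connection: yes → true
  destination port ≥ 18809: 52149 ≥ 18809 is true
  source on blocklist: yes → true
  protocol = GRE: ICMP == GRE is false
  NOT TLS handshake observed: no → true
  source zone ∈ {corp, dmz, guest, mgmt}: vpn is not in the set → false
  flow rate ≥ 12064 pps: 13788 ≥ 12064 is true
  flow rate > 10491 pps: 13788 > 10491 is true
  source zone = mgmt: vpn == mgmt is false
Combine:
[1.1.1.3.1] false OR false = false
[1.1.1.3] NOT false = true
[1.1.1] true AND false AND true = false
[1.1.2.1.1] true AND true AND true = true
[1.1.2.1] NOT true = false
[1.1.2] NOT false = true
[1.1] exactly-one(false, true) = true
[1] NOT true = false
[2.1.1] true → false = false
[2.1.2] true → false = false
[2.1] false AND false = false
[2.2.3] true OR false = true
[2.2] true AND true AND true = true
[2] false OR true = true
[root] false AND true = false
Overall: false → dropped

Dropped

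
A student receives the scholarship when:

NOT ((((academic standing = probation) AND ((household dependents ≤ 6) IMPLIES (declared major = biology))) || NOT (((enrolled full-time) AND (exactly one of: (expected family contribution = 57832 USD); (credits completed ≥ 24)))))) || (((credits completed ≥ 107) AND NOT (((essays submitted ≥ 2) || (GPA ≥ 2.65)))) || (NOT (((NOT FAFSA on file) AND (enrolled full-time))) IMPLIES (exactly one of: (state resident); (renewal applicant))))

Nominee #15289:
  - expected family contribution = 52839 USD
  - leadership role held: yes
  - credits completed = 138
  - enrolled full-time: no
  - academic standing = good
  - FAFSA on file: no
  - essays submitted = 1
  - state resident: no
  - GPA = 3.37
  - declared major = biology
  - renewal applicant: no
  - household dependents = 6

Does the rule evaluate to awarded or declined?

Declined

Atomic conditions:
  academic standing = probation: good == probation is false
  household dependents ≤ 6: 6 ≤ 6 is true
  declared major = biology: biology == biology is true
  enrolled full-time: no → false
  expected family contribution = 57832 USD: 52839 == 57832 is false
  credits completed ≥ 24: 138 ≥ 24 is true
  credits completed ≥ 107: 138 ≥ 107 is true
  essays submitted ≥ 2: 1 ≥ 2 is false
  GPA ≥ 2.65: 3.37 ≥ 2.65 is true
  NOT FAFSA on file: no → true
  state resident: no → false
  renewal applicant: no → false
Combine:
[1.1.1.2] true → true = true
[1.1.1] false AND true = false
[1.1.2.1.2] exactly-one(false, true) = true
[1.1.2.1] false AND true = false
[1.1.2] NOT false = true
[1.1] false OR true = true
[1] NOT true = false
[2.1.2.1] false OR true = true
[2.1.2] NOT true = false
[2.1] true AND false = false
[2.2.1.1] true AND false = false
[2.2.1] NOT false = true
[2.2.2] exactly-one(false, false) = false
[2.2] true → false = false
[2] false OR false = false
[root] false OR false = false
Overall: false → declined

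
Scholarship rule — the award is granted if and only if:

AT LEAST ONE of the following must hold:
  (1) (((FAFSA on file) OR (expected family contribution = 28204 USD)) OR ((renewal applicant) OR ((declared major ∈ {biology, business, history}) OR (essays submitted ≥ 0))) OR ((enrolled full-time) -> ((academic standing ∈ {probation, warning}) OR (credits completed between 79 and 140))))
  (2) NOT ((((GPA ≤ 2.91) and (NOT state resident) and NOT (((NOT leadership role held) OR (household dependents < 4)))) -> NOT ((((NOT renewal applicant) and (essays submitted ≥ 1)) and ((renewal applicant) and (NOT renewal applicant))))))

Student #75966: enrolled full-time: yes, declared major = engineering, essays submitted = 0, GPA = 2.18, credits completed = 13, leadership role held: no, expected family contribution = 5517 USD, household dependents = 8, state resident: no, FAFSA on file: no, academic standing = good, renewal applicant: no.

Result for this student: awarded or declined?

Awarded

Atomic conditions:
  FAFSA on file: no → false
  expected family contribution = 28204 USD: 5517 == 28204 is false
  renewal applicant: no → false
  declared major ∈ {biology, business, history}: engineering is not in the set → false
  essays submitted ≥ 0: 0 ≥ 0 is true
  enrolled full-time: yes → true
  academic standing ∈ {probation, warning}: good is not in the set → false
  credits completed between 79 and 140: 13 in [79, 140] is false
  GPA ≤ 2.91: 2.18 ≤ 2.91 is true
  NOT state resident: no → true
  NOT leadership role held: no → true
  household dependents < 4: 8 < 4 is false
  NOT renewal applicant: no → true
  essays submitted ≥ 1: 0 ≥ 1 is false
Combine:
[1.1] false OR false = false
[1.2.2] false OR true = true
[1.2] false OR true = true
[1.3.2] false OR false = false
[1.3] true → false = false
[1] false OR true OR false = true
[2.1.1.3.1] true OR false = true
[2.1.1.3] NOT true = false
[2.1.1] true AND true AND false = false
[2.1.2.1.1] true AND false = false
[2.1.2.1.2] false AND true = false
[2.1.2.1] false AND false = false
[2.1.2] NOT false = true
[2.1] false → true (antecedent false ⇒ implication holds) = true
[2] NOT true = false
[root] true OR false = true
Overall: true → awarded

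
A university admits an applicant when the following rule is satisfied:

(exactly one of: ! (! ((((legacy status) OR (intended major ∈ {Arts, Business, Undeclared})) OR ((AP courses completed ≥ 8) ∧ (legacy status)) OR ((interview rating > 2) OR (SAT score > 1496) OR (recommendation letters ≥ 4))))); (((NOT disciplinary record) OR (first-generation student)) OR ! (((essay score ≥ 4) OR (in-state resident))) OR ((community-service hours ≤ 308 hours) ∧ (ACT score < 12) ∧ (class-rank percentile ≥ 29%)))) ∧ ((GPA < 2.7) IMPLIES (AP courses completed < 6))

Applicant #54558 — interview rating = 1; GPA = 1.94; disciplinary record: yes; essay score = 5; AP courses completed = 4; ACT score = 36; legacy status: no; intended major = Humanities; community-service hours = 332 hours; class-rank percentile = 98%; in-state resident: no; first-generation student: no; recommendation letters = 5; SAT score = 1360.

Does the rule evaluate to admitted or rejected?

Atomic conditions:
  legacy status: no → false
  intended major ∈ {Arts, Business, Undeclared}: Humanities is not in the set → false
  AP courses completed ≥ 8: 4 ≥ 8 is false
  interview rating > 2: 1 > 2 is false
  SAT score > 1496: 1360 > 1496 is false
  recommendation letters ≥ 4: 5 ≥ 4 is true
  NOT disciplinary record: yes → false
  first-generation student: no → false
  essay score ≥ 4: 5 ≥ 4 is true
  in-state resident: no → false
  community-service hours ≤ 308 hours: 332 ≤ 308 is false
  ACT score < 12: 36 < 12 is false
  class-rank percentile ≥ 29%: 98 ≥ 29 is true
  GPA < 2.7: 1.94 < 2.7 is true
  AP courses completed < 6: 4 < 6 is true
Combine:
[1.1.1.1.1] false OR false = false
[1.1.1.1.2] false AND false = false
[1.1.1.1.3] false OR false OR true = true
[1.1.1.1] false OR false OR true = true
[1.1.1] NOT true = false
[1.1] NOT false = true
[1.2.1] false OR false = false
[1.2.2.1] true OR false = true
[1.2.2] NOT true = false
[1.2.3] false AND false AND true = false
[1.2] false OR false OR false = false
[1] exactly-one(true, false) = true
[2] true → true = true
[root] true AND true = true
Overall: true → admitted

Admitted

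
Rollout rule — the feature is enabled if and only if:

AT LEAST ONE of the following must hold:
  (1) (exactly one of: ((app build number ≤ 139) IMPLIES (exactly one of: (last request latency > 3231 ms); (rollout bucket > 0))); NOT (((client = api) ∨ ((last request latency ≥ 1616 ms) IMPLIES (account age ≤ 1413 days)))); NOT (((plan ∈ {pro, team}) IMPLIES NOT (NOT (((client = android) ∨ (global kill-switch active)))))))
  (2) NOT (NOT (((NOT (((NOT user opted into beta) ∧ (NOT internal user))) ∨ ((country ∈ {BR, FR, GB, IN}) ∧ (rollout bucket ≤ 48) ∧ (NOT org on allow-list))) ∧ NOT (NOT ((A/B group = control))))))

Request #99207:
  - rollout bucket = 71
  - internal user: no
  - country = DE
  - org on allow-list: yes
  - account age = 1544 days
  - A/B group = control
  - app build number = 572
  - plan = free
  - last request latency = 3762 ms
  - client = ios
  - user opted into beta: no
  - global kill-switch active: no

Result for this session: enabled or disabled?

Disabled

Atomic conditions:
  app build number ≤ 139: 572 ≤ 139 is false
  last request latency > 3231 ms: 3762 > 3231 is true
  rollout bucket > 0: 71 > 0 is true
  client = api: ios == api is false
  last request latency ≥ 1616 ms: 3762 ≥ 1616 is true
  account age ≤ 1413 days: 1544 ≤ 1413 is false
  plan ∈ {pro, team}: free is not in the set → false
  client = android: ios == android is false
  global kill-switch active: no → false
  NOT user opted into beta: no → true
  NOT internal user: no → true
  country ∈ {BR, FR, GB, IN}: DE is not in the set → false
  rollout bucket ≤ 48: 71 ≤ 48 is false
  NOT org on allow-list: yes → false
  A/B group = control: control == control is true
Combine:
[1.1.2] exactly-one(true, true) = false
[1.1] false → false (antecedent false ⇒ implication holds) = true
[1.2.1.2] true → false = false
[1.2.1] false OR false = false
[1.2] NOT false = true
[1.3.1.2.1.1] false OR false = false
[1.3.1.2.1] NOT false = true
[1.3.1.2] NOT true = false
[1.3.1] false → false (antecedent false ⇒ implication holds) = true
[1.3] NOT true = false
[1] exactly-one(true, true, false) = false
[2.1.1.1.1.1] true AND true = true
[2.1.1.1.1] NOT true = false
[2.1.1.1.2] false AND false AND false = false
[2.1.1.1] false OR false = false
[2.1.1.2.1] NOT true = false
[2.1.1.2] NOT false = true
[2.1.1] false AND true = false
[2.1] NOT false = true
[2] NOT true = false
[root] false OR false = false
Overall: false → disabled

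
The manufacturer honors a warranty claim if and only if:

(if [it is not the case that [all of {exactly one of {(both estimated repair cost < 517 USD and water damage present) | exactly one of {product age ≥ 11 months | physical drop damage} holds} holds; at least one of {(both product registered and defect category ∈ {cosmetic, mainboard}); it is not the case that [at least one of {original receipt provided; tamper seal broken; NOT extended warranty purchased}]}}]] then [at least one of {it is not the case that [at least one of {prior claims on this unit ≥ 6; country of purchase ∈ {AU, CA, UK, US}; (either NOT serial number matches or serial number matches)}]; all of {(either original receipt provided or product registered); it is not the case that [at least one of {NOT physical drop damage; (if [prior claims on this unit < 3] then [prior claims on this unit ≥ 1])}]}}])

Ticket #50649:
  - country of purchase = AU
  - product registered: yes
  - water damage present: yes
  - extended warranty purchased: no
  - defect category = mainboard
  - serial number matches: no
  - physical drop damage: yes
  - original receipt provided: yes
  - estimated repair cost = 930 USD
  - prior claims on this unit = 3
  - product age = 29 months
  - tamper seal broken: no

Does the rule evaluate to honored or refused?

Atomic conditions:
  estimated repair cost < 517 USD: 930 < 517 is false
  water damage present: yes → true
  product age ≥ 11 months: 29 ≥ 11 is true
  physical drop damage: yes → true
  product registered: yes → true
  defect category ∈ {cosmetic, mainboard}: mainboard is in the set → true
  original receipt provided: yes → true
  tamper seal broken: no → false
  NOT extended warranty purchased: no → true
  prior claims on this unit ≥ 6: 3 ≥ 6 is false
  country of purchase ∈ {AU, CA, UK, US}: AU is in the set → true
  NOT serial number matches: no → true
  serial number matches: no → false
  NOT physical drop damage: yes → false
  prior claims on this unit < 3: 3 < 3 is false
  prior claims on this unit ≥ 1: 3 ≥ 1 is true
Combine:
[1.1.1.1] false AND true = false
[1.1.1.2] exactly-one(true, true) = false
[1.1.1] exactly-one(false, false) = false
[1.1.2.1] true AND true = true
[1.1.2.2.1] true OR false OR true = true
[1.1.2.2] NOT true = false
[1.1.2] true OR false = true
[1.1] false AND true = false
[1] NOT false = true
[2.1.1.3] true OR false = true
[2.1.1] false OR true OR true = true
[2.1] NOT true = false
[2.2.1] true OR true = true
[2.2.2.1.2] false → true (antecedent false ⇒ implication holds) = true
[2.2.2.1] false OR true = true
[2.2.2] NOT true = false
[2.2] true AND false = false
[2] false OR false = false
[root] true → false = false
Overall: false → refused

Refused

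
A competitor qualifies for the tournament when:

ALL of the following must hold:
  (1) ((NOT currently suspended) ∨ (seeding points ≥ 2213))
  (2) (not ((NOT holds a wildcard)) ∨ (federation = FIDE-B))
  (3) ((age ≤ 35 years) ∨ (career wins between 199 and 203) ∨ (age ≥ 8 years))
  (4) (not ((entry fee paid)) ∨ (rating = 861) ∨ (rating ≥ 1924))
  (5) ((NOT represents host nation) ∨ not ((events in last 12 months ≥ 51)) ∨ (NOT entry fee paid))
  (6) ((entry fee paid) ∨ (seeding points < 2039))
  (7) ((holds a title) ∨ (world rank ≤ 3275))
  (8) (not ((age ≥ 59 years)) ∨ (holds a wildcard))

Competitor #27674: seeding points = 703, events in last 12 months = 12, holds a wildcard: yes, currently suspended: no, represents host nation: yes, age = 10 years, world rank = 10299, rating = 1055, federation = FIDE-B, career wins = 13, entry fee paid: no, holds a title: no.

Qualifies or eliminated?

Eliminated

Atomic conditions:
  NOT currently suspended: no → true
  seeding points ≥ 2213: 703 ≥ 2213 is false
  NOT holds a wildcard: yes → false
  federation = FIDE-B: FIDE-B == FIDE-B is true
  age ≤ 35 years: 10 ≤ 35 is true
  career wins between 199 and 203: 13 in [199, 203] is false
  age ≥ 8 years: 10 ≥ 8 is true
  entry fee paid: no → false
  rating = 861: 1055 == 861 is false
  rating ≥ 1924: 1055 ≥ 1924 is false
  NOT represents host nation: yes → false
  events in last 12 months ≥ 51: 12 ≥ 51 is false
  NOT entry fee paid: no → true
  seeding points < 2039: 703 < 2039 is true
  holds a title: no → false
  world rank ≤ 3275: 10299 ≤ 3275 is false
  age ≥ 59 years: 10 ≥ 59 is false
  holds a wildcard: yes → true
Combine:
[1] true OR false = true
[2.1] NOT false = true
[2] true OR true = true
[3] true OR false OR true = true
[4.1] NOT false = true
[4] true OR false OR false = true
[5.2] NOT false = true
[5] false OR true OR true = true
[6] false OR true = true
[7] false OR false = false
[8.1] NOT false = true
[8] true OR true = true
[root] true AND true AND true AND true AND true AND true AND false AND true = false
Overall: false → eliminated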